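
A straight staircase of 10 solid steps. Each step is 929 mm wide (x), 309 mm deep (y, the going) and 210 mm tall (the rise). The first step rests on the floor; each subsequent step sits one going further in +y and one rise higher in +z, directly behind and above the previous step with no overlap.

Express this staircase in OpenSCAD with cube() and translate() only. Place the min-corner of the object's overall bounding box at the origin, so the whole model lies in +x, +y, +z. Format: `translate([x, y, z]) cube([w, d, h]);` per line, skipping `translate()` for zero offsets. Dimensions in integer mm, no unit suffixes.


cube([929, 309, 210]);
translate([0, 309, 210]) cube([929, 309, 210]);
translate([0, 618, 420]) cube([929, 309, 210]);
translate([0, 927, 630]) cube([929, 309, 210]);
translate([0, 1236, 840]) cube([929, 309, 210]);
translate([0, 1545, 1050]) cube([929, 309, 210]);
translate([0, 1854, 1260]) cube([929, 309, 210]);
translate([0, 2163, 1470]) cube([929, 309, 210]);
translate([0, 2472, 1680]) cube([929, 309, 210]);
translate([0, 2781, 1890]) cube([929, 309, 210]);


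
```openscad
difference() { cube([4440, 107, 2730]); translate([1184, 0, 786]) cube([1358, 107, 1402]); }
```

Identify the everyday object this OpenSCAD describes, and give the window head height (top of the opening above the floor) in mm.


A wall with a window opening. The window head height is 2188 mm.

A wall with a rectangular opening subtracted — a window. Sill at z = 786, opening 1402 mm tall, so the head is at 786 + 1402 = 2188 mm.


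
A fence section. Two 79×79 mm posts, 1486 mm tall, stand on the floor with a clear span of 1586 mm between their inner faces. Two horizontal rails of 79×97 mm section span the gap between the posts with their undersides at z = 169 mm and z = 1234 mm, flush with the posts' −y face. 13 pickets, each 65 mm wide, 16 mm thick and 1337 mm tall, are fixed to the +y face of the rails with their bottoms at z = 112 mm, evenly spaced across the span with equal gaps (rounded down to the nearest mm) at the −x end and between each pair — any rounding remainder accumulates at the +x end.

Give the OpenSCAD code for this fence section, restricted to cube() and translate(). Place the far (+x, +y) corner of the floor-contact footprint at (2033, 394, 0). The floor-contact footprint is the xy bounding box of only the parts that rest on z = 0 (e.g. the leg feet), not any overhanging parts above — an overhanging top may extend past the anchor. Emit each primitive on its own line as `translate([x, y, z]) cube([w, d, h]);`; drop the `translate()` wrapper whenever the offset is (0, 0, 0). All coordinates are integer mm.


translate([289, 315, 0]) cube([79, 79, 1486]);
translate([1954, 315, 0]) cube([79, 79, 1486]);
translate([368, 315, 169]) cube([1586, 79, 97]);
translate([368, 315, 1234]) cube([1586, 79, 97]);
translate([420, 394, 112]) cube([65, 16, 1337]);
translate([537, 394, 112]) cube([65, 16, 1337]);
translate([654, 394, 112]) cube([65, 16, 1337]);
translate([771, 394, 112]) cube([65, 16, 1337]);
translate([888, 394, 112]) cube([65, 16, 1337]);
translate([1005, 394, 112]) cube([65, 16, 1337]);
translate([1122, 394, 112]) cube([65, 16, 1337]);
translate([1239, 394, 112]) cube([65, 16, 1337]);
translate([1356, 394, 112]) cube([65, 16, 1337]);
translate([1473, 394, 112]) cube([65, 16, 1337]);
translate([1590, 394, 112]) cube([65, 16, 1337]);
translate([1707, 394, 112]) cube([65, 16, 1337]);
translate([1824, 394, 112]) cube([65, 16, 1337]);


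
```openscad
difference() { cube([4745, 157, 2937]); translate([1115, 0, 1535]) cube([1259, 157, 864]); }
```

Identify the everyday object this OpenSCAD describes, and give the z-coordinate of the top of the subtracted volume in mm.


A wall with a window opening. The window head height is 2399 mm.

A wall with a rectangular opening subtracted — a window. Sill at z = 1535, opening 864 mm tall, so the head is at 1535 + 864 = 2399 mm.


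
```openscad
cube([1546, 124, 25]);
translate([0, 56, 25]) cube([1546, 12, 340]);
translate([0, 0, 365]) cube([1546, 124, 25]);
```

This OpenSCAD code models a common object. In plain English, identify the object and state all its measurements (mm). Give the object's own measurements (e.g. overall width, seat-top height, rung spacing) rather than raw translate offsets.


An I-beam lying along x, 1546 mm long. Overall section height 390 mm. Two flanges 124 mm wide (y) and 25 mm thick, one on the floor and one at the top; a web 12 mm thick runs between them, centred on the flange width.


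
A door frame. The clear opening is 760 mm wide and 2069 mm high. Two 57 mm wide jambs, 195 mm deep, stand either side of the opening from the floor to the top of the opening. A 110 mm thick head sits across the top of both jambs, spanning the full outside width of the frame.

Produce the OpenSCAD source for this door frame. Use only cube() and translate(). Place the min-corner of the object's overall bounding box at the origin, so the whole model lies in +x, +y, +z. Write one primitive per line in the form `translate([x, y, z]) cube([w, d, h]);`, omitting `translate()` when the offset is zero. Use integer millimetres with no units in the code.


cube([57, 195, 2069]);
translate([817, 0, 0]) cube([57, 195, 2069]);
translate([0, 0, 2069]) cube([874, 195, 110]);


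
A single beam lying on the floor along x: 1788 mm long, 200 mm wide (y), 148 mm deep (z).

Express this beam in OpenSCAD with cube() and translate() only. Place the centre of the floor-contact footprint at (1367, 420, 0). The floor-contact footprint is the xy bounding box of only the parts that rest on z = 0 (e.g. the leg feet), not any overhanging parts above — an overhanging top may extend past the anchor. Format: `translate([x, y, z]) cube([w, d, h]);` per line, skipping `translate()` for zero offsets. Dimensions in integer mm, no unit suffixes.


translate([473, 320, 0]) cube([1788, 200, 148]);


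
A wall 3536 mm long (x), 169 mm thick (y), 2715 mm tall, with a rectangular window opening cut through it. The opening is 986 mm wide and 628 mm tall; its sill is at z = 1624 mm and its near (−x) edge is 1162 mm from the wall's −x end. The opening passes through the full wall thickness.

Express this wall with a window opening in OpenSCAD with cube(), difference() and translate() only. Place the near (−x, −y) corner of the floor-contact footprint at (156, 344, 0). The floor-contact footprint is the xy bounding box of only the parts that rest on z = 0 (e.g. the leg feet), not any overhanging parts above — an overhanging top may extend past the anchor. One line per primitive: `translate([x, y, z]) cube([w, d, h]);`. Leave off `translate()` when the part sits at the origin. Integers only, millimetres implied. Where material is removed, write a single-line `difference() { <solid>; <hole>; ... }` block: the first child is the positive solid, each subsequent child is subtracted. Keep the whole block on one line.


difference() { translate([156, 344, 0]) cube([3536, 169, 2715]); translate([1318, 344, 1624]) cube([986, 169, 628]); }


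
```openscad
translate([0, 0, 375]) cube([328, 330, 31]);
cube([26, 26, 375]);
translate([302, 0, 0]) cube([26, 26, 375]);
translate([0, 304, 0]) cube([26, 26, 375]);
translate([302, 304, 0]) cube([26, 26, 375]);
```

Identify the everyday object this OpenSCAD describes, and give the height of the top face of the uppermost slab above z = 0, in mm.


A stool. The seat height is 406 mm.

A 328×330×31 slab at z = 375 on four corner posts — a stool. The seat top is 375 + 31 = 406 mm.


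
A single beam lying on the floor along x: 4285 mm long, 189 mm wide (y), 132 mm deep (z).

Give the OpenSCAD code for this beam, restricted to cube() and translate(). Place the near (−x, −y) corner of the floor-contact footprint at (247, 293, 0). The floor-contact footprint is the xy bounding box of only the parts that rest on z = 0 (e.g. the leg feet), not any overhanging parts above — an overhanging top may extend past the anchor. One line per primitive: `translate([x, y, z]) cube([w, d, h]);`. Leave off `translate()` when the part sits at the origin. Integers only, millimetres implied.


translate([247, 293, 0]) cube([4285, 189, 132]);


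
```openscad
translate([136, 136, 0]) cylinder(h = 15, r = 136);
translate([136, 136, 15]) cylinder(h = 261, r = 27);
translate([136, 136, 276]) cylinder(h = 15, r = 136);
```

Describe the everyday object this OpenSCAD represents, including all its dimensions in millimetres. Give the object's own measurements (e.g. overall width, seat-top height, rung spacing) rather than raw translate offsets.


A spool: two coaxial disc flanges of radius 136 mm and thickness 15 mm, joined by a core cylinder of radius 27 mm and height 261 mm. The lower flange rests on z = 0 and the three cylinders share a vertical axis.


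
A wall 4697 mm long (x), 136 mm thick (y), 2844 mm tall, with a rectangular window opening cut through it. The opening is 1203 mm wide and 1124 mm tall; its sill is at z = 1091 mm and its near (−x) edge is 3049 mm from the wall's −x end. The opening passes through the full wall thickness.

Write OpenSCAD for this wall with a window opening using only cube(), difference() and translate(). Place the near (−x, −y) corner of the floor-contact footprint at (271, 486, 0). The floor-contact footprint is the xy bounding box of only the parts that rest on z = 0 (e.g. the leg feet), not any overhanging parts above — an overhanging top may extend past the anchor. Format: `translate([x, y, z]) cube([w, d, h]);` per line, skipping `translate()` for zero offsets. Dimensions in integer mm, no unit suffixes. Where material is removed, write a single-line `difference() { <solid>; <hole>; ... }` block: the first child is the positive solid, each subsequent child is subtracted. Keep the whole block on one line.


difference() { translate([271, 486, 0]) cube([4697, 136, 2844]); translate([3320, 486, 1091]) cube([1203, 136, 1124]); }


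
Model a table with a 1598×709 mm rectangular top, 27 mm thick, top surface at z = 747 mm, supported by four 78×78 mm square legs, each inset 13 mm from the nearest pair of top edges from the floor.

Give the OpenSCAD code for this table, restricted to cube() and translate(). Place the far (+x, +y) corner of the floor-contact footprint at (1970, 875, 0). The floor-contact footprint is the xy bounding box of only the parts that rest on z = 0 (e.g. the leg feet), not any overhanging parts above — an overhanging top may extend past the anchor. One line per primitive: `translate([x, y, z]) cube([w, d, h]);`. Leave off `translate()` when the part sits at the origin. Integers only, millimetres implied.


translate([385, 179, 720]) cube([1598, 709, 27]);
translate([398, 192, 0]) cube([78, 78, 720]);
translate([1892, 192, 0]) cube([78, 78, 720]);
translate([398, 797, 0]) cube([78, 78, 720]);
translate([1892, 797, 0]) cube([78, 78, 720]);


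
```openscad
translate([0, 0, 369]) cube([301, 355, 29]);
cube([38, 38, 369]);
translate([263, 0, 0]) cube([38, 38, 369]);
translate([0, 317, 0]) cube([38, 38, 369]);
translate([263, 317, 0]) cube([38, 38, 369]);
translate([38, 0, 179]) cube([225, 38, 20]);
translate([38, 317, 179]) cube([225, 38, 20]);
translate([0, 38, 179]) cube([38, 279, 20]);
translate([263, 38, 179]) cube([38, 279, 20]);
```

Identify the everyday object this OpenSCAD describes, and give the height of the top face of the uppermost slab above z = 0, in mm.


A stool. The seat height is 398 mm.

A 301×355×29 slab at z = 369 on four corner posts — a stool. The seat top is 369 + 29 = 398 mm.


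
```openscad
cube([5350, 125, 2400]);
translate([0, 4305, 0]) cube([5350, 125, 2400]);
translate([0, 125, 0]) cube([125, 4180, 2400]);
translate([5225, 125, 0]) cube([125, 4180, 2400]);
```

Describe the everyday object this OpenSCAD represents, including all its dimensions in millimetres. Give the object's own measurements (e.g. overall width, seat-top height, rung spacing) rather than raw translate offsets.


The wall frame of a small rectangular building: four walls, each 2400 mm tall and 125 mm thick, enclosing a footprint 5350 mm (x) by 4430 mm (y) outside-to-outside, with no floor or roof. The front and back walls (the −y and +y sides) span the full width; the two side walls fit between them.


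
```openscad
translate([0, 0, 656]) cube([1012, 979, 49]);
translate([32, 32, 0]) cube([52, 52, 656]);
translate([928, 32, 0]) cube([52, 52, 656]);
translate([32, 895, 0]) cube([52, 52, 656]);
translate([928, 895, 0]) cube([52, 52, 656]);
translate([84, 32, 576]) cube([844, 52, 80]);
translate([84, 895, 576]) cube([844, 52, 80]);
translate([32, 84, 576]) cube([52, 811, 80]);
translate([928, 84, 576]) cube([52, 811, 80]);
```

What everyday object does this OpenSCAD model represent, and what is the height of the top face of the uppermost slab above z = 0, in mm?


A table. The table height is 705 mm.

A 1012×979×49 slab sits at z = 656 on four 52 mm square posts — a table. The top surface is at 656 + 49 = 705 mm.


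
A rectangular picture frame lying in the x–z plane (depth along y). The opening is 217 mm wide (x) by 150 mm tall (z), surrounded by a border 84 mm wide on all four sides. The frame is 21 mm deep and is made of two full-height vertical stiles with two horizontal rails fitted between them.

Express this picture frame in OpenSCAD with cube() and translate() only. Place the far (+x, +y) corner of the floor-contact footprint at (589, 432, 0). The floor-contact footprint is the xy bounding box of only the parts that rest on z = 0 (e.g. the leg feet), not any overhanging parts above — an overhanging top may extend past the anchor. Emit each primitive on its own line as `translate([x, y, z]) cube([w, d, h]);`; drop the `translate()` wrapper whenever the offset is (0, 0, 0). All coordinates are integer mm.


translate([204, 411, 0]) cube([84, 21, 318]);
translate([505, 411, 0]) cube([84, 21, 318]);
translate([288, 411, 0]) cube([217, 21, 84]);
translate([288, 411, 234]) cube([217, 21, 84]);


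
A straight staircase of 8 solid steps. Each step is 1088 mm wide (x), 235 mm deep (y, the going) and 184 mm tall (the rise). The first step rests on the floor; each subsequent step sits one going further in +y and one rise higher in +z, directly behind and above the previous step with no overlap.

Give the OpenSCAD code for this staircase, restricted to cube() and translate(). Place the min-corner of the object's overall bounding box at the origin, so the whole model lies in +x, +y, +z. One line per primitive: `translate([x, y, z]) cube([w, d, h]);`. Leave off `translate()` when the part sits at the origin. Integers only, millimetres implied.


cube([1088, 235, 184]);
translate([0, 235, 184]) cube([1088, 235, 184]);
translate([0, 470, 368]) cube([1088, 235, 184]);
translate([0, 705, 552]) cube([1088, 235, 184]);
translate([0, 940, 736]) cube([1088, 235, 184]);
translate([0, 1175, 920]) cube([1088, 235, 184]);
translate([0, 1410, 1104]) cube([1088, 235, 184]);
translate([0, 1645, 1288]) cube([1088, 235, 184]);


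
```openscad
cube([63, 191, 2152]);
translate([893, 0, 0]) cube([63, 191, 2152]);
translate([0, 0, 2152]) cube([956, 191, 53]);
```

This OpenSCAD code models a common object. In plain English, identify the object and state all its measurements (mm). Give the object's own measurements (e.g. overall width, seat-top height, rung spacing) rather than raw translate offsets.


A door frame. The clear opening is 830 mm wide and 2152 mm high. Two 63 mm wide jambs, 191 mm deep, stand either side of the opening from the floor to the top of the opening. A 53 mm thick head sits across the top of both jambs, spanning the full outside width of the frame.


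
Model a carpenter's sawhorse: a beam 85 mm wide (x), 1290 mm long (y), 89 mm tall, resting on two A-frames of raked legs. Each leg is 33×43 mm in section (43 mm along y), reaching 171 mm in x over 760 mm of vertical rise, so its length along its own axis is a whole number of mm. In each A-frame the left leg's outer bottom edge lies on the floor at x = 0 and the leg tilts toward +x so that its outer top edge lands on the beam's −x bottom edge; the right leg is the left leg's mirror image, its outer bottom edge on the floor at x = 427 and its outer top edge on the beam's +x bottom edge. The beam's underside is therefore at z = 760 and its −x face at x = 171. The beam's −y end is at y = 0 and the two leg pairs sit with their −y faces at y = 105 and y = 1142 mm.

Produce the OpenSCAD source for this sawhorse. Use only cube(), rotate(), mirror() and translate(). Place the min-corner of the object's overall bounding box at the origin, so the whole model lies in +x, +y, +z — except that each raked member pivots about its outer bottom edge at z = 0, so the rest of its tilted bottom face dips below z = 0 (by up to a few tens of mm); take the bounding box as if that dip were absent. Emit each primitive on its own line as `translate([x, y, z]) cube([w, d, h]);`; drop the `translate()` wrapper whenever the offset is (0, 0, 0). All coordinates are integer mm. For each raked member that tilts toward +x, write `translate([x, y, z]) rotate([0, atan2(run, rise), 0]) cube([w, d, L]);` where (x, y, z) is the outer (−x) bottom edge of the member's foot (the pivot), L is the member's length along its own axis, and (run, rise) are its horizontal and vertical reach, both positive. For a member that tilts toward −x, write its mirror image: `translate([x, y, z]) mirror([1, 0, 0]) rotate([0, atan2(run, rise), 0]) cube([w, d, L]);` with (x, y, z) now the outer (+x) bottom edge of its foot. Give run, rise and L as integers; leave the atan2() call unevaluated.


translate([171, 0, 760]) cube([85, 1290, 89]);
translate([0, 105, 0]) rotate([0, atan2(171, 760), 0]) cube([33, 43, 779]);
translate([427, 105, 0]) mirror([1, 0, 0]) rotate([0, atan2(171, 760), 0]) cube([33, 43, 779]);
translate([0, 1142, 0]) rotate([0, atan2(171, 760), 0]) cube([33, 43, 779]);
translate([427, 1142, 0]) mirror([1, 0, 0]) rotate([0, atan2(171, 760), 0]) cube([33, 43, 779]);


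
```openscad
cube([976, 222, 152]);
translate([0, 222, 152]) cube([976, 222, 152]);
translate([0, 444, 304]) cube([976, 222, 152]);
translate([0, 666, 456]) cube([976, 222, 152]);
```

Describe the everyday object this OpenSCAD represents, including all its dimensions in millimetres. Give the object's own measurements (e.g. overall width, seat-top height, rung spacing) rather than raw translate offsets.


A straight staircase of 4 solid steps. Each step is 976 mm wide (x), 222 mm deep (y, the going) and 152 mm tall (the rise). The first step rests on the floor; each subsequent step sits one going further in +y and one rise higher in +z, directly behind and above the previous step with no overlap.


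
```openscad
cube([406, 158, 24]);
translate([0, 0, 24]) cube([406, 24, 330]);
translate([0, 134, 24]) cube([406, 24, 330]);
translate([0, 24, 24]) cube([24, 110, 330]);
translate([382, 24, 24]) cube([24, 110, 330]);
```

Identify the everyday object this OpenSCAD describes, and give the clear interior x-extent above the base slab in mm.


An open box. The internal width is 358 mm.

A 406×158 base slab with four walls standing on it — an open box. The base is 406 mm wide and the walls are 24 mm thick, so the internal width is 406 − 2 × 24 = 358 mm.


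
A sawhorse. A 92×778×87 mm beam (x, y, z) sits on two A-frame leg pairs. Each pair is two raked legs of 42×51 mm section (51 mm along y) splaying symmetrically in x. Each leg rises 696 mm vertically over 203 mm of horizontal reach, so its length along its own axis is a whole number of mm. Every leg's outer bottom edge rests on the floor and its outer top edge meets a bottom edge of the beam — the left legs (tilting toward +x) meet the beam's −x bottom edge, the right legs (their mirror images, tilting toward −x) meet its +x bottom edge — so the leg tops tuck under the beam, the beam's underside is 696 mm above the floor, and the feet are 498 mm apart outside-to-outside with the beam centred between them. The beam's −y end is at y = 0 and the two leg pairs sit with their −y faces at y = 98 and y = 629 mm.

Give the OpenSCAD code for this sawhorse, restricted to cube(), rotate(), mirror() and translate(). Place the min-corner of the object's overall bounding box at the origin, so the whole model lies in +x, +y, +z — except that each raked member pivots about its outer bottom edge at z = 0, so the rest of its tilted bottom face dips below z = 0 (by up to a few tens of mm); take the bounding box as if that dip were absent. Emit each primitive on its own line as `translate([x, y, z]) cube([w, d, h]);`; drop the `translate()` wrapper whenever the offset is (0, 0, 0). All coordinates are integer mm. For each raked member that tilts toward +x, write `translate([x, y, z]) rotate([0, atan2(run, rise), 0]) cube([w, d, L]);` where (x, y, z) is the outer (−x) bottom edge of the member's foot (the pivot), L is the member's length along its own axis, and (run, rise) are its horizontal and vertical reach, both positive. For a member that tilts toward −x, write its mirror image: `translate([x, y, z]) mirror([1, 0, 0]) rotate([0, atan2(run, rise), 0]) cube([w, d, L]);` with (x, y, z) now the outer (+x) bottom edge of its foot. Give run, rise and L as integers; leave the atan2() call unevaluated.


translate([203, 0, 696]) cube([92, 778, 87]);
translate([0, 98, 0]) rotate([0, atan2(203, 696), 0]) cube([42, 51, 725]);
translate([498, 98, 0]) mirror([1, 0, 0]) rotate([0, atan2(203, 696), 0]) cube([42, 51, 725]);
translate([0, 629, 0]) rotate([0, atan2(203, 696), 0]) cube([42, 51, 725]);
translate([498, 629, 0]) mirror([1, 0, 0]) rotate([0, atan2(203, 696), 0]) cube([42, 51, 725]);


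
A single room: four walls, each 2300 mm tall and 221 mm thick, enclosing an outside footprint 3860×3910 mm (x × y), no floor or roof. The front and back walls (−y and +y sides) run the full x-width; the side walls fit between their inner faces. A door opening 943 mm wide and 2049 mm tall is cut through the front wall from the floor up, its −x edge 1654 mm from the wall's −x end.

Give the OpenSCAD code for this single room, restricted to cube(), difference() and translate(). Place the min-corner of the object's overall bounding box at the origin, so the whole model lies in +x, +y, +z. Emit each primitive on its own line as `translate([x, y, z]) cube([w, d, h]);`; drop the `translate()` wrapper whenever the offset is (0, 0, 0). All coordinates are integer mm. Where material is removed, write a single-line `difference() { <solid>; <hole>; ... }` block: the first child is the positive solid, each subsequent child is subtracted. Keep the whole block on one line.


difference() { cube([3860, 221, 2300]); translate([1654, 0, 0]) cube([943, 221, 2049]); }
translate([0, 3689, 0]) cube([3860, 221, 2300]);
translate([0, 221, 0]) cube([221, 3468, 2300]);
translate([3639, 221, 0]) cube([221, 3468, 2300]);


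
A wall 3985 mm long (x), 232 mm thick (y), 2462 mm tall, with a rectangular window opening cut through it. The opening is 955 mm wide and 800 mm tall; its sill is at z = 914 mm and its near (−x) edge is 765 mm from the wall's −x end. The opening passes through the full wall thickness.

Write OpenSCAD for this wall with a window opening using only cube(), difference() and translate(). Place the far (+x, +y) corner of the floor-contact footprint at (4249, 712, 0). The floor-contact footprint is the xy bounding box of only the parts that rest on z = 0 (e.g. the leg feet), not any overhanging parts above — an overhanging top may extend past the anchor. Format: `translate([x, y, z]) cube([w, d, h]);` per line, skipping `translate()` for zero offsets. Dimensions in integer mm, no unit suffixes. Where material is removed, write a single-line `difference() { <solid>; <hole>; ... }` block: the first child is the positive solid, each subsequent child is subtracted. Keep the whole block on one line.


difference() { translate([264, 480, 0]) cube([3985, 232, 2462]); translate([1029, 480, 914]) cube([955, 232, 800]); }


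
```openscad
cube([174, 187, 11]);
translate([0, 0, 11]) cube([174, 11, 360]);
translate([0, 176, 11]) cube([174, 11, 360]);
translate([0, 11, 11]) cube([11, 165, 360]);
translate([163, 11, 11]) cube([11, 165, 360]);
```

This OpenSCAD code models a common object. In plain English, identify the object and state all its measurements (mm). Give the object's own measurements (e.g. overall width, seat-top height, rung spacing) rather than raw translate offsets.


An open-topped rectangular box: outside dimensions 174×187×371 mm, with a uniform wall and base thickness of 11 mm. The base is a full 174×187 slab on the floor; four walls sit on top of the base. The front and back walls (the −y and +y sides) span the full width; the two side walls fit between them.


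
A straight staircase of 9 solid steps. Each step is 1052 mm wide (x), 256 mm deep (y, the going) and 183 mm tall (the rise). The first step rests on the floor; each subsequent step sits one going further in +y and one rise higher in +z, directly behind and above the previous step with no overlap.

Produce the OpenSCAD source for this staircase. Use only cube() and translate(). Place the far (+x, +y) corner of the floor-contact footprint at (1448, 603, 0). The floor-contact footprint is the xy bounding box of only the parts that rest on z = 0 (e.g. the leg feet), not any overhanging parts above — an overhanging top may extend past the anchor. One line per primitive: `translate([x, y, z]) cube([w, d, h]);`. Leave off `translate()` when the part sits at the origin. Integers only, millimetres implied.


translate([396, 347, 0]) cube([1052, 256, 183]);
translate([396, 603, 183]) cube([1052, 256, 183]);
translate([396, 859, 366]) cube([1052, 256, 183]);
translate([396, 1115, 549]) cube([1052, 256, 183]);
translate([396, 1371, 732]) cube([1052, 256, 183]);
translate([396, 1627, 915]) cube([1052, 256, 183]);
translate([396, 1883, 1098]) cube([1052, 256, 183]);
translate([396, 2139, 1281]) cube([1052, 256, 183]);
translate([396, 2395, 1464]) cube([1052, 256, 183]);


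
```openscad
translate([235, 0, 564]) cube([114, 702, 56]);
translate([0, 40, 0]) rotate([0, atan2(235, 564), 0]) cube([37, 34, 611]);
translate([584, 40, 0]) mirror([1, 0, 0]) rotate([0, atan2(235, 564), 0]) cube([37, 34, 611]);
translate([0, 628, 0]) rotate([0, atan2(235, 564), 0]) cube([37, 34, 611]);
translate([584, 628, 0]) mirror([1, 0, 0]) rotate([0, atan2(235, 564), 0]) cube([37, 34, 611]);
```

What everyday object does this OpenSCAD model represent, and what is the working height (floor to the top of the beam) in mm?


A sawhorse. The overall height is 620 mm.

A beam across two mirrored pairs of raked legs — a sawhorse. The beam's underside is at z = 564 (matching the legs' vertical rise in atan2(235, 564)) and the beam is 56 mm tall, so its top is at 564 + 56 = 620 mm. The raked legs top out at the beam's underside, so that is the highest point.


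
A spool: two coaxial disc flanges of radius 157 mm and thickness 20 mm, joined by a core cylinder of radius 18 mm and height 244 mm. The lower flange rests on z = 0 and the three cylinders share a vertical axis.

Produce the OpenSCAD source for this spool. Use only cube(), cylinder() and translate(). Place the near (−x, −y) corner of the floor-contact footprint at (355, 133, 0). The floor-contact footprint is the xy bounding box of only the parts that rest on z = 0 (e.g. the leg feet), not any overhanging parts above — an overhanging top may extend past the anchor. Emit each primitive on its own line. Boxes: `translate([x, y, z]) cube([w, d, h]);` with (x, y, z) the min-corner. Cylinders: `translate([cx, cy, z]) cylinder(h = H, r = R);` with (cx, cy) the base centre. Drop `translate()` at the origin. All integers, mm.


translate([512, 290, 0]) cylinder(h = 20, r = 157);
translate([512, 290, 20]) cylinder(h = 244, r = 18);
translate([512, 290, 264]) cylinder(h = 20, r = 157);


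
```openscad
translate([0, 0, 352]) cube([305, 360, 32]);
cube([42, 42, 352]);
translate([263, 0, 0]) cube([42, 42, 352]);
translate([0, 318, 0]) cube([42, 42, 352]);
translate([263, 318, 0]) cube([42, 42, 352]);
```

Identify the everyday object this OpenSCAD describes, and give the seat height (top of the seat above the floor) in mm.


A stool. The seat height is 384 mm.

A 305×360×32 slab at z = 352 on four corner posts — a stool. The seat top is 352 + 32 = 384 mm.


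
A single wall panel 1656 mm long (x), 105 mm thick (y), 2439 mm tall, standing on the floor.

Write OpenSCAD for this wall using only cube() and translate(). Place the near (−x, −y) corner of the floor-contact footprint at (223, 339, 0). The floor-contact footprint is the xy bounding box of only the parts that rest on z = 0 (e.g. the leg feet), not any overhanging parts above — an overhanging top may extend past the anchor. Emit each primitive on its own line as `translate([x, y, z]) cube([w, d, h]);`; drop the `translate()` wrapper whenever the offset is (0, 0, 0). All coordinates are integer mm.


translate([223, 339, 0]) cube([1656, 105, 2439]);


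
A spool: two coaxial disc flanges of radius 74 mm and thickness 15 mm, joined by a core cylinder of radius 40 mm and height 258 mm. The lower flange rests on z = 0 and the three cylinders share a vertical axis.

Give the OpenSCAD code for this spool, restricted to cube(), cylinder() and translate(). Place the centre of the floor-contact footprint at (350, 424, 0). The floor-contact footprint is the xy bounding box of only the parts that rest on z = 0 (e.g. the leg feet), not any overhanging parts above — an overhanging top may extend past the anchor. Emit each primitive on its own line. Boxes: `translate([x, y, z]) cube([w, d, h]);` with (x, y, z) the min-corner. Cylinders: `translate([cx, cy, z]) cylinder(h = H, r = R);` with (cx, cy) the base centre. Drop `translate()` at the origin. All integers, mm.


translate([350, 424, 0]) cylinder(h = 15, r = 74);
translate([350, 424, 15]) cylinder(h = 258, r = 40);
translate([350, 424, 273]) cylinder(h = 15, r = 74);


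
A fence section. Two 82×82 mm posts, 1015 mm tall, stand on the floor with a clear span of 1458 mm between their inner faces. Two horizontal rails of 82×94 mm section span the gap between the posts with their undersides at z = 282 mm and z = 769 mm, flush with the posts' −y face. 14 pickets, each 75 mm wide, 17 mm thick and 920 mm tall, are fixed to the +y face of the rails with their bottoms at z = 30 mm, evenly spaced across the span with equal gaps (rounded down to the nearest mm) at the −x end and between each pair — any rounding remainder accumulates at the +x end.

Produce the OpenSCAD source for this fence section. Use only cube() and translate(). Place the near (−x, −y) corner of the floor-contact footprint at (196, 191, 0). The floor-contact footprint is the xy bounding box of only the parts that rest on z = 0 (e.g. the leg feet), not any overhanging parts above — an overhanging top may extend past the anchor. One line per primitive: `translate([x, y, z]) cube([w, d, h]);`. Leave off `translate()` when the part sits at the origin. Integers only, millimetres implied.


translate([196, 191, 0]) cube([82, 82, 1015]);
translate([1736, 191, 0]) cube([82, 82, 1015]);
translate([278, 191, 282]) cube([1458, 82, 94]);
translate([278, 191, 769]) cube([1458, 82, 94]);
translate([305, 273, 30]) cube([75, 17, 920]);
translate([407, 273, 30]) cube([75, 17, 920]);
translate([509, 273, 30]) cube([75, 17, 920]);
translate([611, 273, 30]) cube([75, 17, 920]);
translate([713, 273, 30]) cube([75, 17, 920]);
translate([815, 273, 30]) cube([75, 17, 920]);
translate([917, 273, 30]) cube([75, 17, 920]);
translate([1019, 273, 30]) cube([75, 17, 920]);
translate([1121, 273, 30]) cube([75, 17, 920]);
translate([1223, 273, 30]) cube([75, 17, 920]);
translate([1325, 273, 30]) cube([75, 17, 920]);
translate([1427, 273, 30]) cube([75, 17, 920]);
translate([1529, 273, 30]) cube([75, 17, 920]);
translate([1631, 273, 30]) cube([75, 17, 920]);


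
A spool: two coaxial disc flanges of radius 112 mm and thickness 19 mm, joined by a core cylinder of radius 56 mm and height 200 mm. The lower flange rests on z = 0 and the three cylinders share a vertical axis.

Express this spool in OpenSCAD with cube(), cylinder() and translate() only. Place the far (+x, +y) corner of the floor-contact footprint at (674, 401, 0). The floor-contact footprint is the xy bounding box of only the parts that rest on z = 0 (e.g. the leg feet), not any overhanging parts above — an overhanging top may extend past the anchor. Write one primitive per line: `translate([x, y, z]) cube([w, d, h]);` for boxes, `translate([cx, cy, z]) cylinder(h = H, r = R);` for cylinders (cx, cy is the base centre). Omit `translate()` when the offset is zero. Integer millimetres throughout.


translate([562, 289, 0]) cylinder(h = 19, r = 112);
translate([562, 289, 19]) cylinder(h = 200, r = 56);
translate([562, 289, 219]) cylinder(h = 19, r = 112);


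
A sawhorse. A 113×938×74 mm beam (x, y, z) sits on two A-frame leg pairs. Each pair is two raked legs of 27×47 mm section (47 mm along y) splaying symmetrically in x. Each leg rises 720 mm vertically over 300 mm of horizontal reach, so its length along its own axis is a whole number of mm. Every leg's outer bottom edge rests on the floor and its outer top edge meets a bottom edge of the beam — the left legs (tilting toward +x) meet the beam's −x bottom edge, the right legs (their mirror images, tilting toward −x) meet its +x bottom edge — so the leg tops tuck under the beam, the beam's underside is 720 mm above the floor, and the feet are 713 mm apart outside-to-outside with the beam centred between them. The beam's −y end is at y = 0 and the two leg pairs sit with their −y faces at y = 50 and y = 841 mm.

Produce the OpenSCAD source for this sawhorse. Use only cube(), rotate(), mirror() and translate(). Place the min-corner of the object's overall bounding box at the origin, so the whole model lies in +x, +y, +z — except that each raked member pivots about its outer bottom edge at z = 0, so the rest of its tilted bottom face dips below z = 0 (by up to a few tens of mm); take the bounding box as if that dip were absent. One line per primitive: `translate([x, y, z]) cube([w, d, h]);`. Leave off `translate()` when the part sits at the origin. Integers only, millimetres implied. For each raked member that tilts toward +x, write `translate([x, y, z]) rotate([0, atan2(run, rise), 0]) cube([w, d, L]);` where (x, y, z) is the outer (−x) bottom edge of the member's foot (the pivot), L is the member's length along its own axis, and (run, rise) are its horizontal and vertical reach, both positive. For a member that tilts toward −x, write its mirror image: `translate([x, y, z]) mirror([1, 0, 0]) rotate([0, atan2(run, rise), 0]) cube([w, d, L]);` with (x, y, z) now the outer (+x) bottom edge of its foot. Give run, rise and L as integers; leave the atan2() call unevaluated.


translate([300, 0, 720]) cube([113, 938, 74]);
translate([0, 50, 0]) rotate([0, atan2(300, 720), 0]) cube([27, 47, 780]);
translate([713, 50, 0]) mirror([1, 0, 0]) rotate([0, atan2(300, 720), 0]) cube([27, 47, 780]);
translate([0, 841, 0]) rotate([0, atan2(300, 720), 0]) cube([27, 47, 780]);
translate([713, 841, 0]) mirror([1, 0, 0]) rotate([0, atan2(300, 720), 0]) cube([27, 47, 780]);


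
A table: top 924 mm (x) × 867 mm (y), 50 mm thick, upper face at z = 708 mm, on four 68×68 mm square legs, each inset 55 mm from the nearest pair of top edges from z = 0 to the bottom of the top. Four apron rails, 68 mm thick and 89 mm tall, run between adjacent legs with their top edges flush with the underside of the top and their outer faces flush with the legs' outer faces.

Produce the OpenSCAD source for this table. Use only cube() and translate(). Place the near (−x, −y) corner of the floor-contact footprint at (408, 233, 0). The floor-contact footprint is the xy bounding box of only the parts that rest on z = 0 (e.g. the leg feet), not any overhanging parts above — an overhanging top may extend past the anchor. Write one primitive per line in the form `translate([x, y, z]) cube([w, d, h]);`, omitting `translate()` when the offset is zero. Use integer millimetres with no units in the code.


translate([353, 178, 658]) cube([924, 867, 50]);
translate([408, 233, 0]) cube([68, 68, 658]);
translate([1154, 233, 0]) cube([68, 68, 658]);
translate([408, 922, 0]) cube([68, 68, 658]);
translate([1154, 922, 0]) cube([68, 68, 658]);
translate([476, 233, 569]) cube([678, 68, 89]);
translate([476, 922, 569]) cube([678, 68, 89]);
translate([408, 301, 569]) cube([68, 621, 89]);
translate([1154, 301, 569]) cube([68, 621, 89]);


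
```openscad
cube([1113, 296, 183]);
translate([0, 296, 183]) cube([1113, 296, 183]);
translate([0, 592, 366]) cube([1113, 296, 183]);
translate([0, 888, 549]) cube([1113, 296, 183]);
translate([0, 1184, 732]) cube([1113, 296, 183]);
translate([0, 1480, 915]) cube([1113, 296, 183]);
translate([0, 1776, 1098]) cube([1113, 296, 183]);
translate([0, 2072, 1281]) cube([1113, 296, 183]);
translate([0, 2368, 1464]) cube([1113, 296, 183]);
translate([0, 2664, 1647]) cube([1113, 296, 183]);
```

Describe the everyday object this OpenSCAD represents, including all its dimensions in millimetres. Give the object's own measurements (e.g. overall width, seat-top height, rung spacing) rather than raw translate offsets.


A straight staircase of 10 solid steps. Each step is 1113 mm wide (x), 296 mm deep (y, the going) and 183 mm tall (the rise). The first step rests on the floor; each subsequent step sits one going further in +y and one rise higher in +z, directly behind and above the previous step with no overlap.


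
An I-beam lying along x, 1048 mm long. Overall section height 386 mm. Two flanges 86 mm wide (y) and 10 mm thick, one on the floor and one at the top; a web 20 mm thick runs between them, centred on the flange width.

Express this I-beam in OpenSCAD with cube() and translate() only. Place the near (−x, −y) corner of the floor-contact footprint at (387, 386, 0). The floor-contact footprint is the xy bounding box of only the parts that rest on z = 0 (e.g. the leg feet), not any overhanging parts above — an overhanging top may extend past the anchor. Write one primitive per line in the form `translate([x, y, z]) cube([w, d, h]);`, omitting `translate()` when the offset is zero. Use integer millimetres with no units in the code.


translate([387, 386, 0]) cube([1048, 86, 10]);
translate([387, 419, 10]) cube([1048, 20, 366]);
translate([387, 386, 376]) cube([1048, 86, 10]);


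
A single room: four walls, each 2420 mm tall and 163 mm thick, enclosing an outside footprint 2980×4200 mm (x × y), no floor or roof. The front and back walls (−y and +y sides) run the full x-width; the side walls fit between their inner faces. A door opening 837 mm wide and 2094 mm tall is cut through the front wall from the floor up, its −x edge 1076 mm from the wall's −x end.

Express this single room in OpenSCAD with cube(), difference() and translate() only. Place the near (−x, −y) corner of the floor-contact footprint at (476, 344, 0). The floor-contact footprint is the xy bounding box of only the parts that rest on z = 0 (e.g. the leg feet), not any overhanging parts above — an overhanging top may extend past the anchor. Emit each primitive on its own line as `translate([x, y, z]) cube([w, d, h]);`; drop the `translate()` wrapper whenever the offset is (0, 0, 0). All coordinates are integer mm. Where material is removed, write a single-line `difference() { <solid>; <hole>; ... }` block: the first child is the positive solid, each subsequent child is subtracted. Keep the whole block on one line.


difference() { translate([476, 344, 0]) cube([2980, 163, 2420]); translate([1552, 344, 0]) cube([837, 163, 2094]); }
translate([476, 4381, 0]) cube([2980, 163, 2420]);
translate([476, 507, 0]) cube([163, 3874, 2420]);
translate([3293, 507, 0]) cube([163, 3874, 2420]);


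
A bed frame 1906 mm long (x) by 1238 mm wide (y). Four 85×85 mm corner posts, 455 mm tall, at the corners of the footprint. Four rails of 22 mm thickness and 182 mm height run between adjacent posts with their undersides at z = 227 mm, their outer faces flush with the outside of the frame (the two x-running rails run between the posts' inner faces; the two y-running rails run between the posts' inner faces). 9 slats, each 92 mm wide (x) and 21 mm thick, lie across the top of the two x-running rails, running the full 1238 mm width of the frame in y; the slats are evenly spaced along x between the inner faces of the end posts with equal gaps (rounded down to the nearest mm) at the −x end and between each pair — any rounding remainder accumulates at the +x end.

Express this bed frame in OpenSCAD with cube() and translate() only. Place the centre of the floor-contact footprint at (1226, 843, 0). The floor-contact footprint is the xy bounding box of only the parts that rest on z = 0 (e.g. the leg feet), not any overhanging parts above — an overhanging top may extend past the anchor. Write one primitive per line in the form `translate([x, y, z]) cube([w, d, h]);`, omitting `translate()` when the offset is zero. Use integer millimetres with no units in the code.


translate([273, 224, 0]) cube([85, 85, 455]);
translate([273, 1377, 0]) cube([85, 85, 455]);
translate([2094, 224, 0]) cube([85, 85, 455]);
translate([2094, 1377, 0]) cube([85, 85, 455]);
translate([358, 224, 227]) cube([1736, 22, 182]);
translate([358, 1440, 227]) cube([1736, 22, 182]);
translate([273, 309, 227]) cube([22, 1068, 182]);
translate([2157, 309, 227]) cube([22, 1068, 182]);
translate([448, 224, 409]) cube([92, 1238, 21]);
translate([630, 224, 409]) cube([92, 1238, 21]);
translate([812, 224, 409]) cube([92, 1238, 21]);
translate([994, 224, 409]) cube([92, 1238, 21]);
translate([1176, 224, 409]) cube([92, 1238, 21]);
translate([1358, 224, 409]) cube([92, 1238, 21]);
translate([1540, 224, 409]) cube([92, 1238, 21]);
translate([1722, 224, 409]) cube([92, 1238, 21]);
translate([1904, 224, 409]) cube([92, 1238, 21]);
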